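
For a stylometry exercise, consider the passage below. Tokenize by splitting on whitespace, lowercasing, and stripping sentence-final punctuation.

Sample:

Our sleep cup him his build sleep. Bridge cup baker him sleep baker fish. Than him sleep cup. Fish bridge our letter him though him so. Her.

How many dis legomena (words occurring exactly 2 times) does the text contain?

Frequencies: him:5, sleep:4, cup:3, our:2, bridge:2, baker:2, fish:2, his:1, build:1, than:1, letter:1, though:1, so:1, her:1
Words with frequency 2: baker, bridge, fish, our

4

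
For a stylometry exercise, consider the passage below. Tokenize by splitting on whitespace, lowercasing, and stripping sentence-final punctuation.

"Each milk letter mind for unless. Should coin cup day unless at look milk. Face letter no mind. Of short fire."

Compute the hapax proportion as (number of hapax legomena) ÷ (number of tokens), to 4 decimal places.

Frequencies: milk:2, letter:2, mind:2, unless:2, each:1, for:1, should:1, coin:1, cup:1, day:1, at:1, look:1, face:1, no:1, of:1, short:1, fire:1
Hapax count = 13; token count = 21.
Ratio = 13 / 21 = 0.6190

0.6190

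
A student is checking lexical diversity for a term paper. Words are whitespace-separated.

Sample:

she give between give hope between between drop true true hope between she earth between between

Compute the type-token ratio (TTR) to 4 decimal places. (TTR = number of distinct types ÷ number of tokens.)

0.4375

N = 16 tokens, V = 7 types.
TTR = V / N = 7 / 16 = 0.4375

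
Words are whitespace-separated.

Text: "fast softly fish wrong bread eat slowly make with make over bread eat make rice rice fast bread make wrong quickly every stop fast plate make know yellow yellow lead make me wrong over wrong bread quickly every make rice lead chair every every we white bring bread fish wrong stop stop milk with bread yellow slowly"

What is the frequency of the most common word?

7

Frequencies: make:7, bread:6, wrong:5, every:4, fast:3, rice:3, stop:3, yellow:3, fish:2, eat:2, slowly:2, with:2, over:2, quickly:2, lead:2, softly:1, plate:1, know:1, me:1, chair:1, … (4 more, each freq 1)
Most common: 'make' with frequency 7.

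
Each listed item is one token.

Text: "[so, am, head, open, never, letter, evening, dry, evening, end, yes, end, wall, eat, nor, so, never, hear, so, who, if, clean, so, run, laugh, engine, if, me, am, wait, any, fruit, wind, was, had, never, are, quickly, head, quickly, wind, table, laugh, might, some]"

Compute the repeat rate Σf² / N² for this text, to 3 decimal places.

0.039

Frequencies: so:4, never:3, am:2, head:2, evening:2, end:2, if:2, laugh:2, wind:2, quickly:2, open:1, letter:1, dry:1, yes:1, wall:1, eat:1, nor:1, hear:1, who:1, clean:1, … (12 more, each freq 1)
Σf² = 79; N² = 2025
Repeat rate = 79 / 2025 = 0.039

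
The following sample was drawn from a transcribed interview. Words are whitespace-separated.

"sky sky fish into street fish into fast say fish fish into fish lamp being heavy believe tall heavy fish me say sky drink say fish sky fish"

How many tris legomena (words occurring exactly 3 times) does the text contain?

Frequencies: fish:8, sky:4, into:3, say:3, heavy:2, street:1, fast:1, lamp:1, being:1, believe:1, tall:1, me:1, drink:1
Words with frequency 3: into, say

2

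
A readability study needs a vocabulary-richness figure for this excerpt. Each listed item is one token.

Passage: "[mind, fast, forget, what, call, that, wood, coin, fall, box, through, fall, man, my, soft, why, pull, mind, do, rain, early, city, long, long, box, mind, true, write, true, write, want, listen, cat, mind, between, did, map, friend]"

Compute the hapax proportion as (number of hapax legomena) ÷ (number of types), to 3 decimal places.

0.800

Frequencies: mind:4, fall:2, box:2, long:2, true:2, write:2, fast:1, forget:1, what:1, call:1, that:1, wood:1, coin:1, through:1, man:1, my:1, soft:1, why:1, pull:1, do:1, … (10 more, each freq 1)
Hapax count = 24; type count = 30.
Ratio = 24 / 30 = 0.800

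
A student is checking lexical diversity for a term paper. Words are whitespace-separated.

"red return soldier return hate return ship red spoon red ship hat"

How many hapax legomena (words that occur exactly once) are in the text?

4

Frequencies: red:3, return:3, ship:2, soldier:1, hate:1, spoon:1, hat:1
Hapax (freq=1): hat, hate, soldier, spoon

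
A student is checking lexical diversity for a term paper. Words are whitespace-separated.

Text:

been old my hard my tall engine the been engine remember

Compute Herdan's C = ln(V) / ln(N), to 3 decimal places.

0.867

N = 11, V = 8.
ln(V) = 2.079442, ln(N) = 2.397895
C = 2.079442 / 2.397895 = 0.867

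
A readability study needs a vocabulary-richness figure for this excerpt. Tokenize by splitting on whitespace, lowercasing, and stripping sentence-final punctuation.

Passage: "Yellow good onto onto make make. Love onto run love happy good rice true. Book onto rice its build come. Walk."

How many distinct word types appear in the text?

14

Distinct types: {book, build, come, good, happy, its, love, make, onto, rice, run, true, walk, yellow}
V = 14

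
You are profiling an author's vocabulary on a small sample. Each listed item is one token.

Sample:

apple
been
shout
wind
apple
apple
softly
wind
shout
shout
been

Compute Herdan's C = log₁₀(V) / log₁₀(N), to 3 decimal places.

N = 11, V = 5.
log₁₀(V) = 0.698970, log₁₀(N) = 1.041393
C = 0.698970 / 1.041393 = 0.671

0.671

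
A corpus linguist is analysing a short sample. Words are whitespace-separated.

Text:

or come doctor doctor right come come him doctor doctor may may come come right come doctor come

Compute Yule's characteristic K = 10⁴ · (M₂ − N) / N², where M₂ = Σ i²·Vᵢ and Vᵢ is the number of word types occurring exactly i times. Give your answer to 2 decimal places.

2037.04

Frequencies: come:7, doctor:5, right:2, may:2, or:1, him:1
N = 18. Frequency spectrum: V_1=2, V_2=2, V_5=1, V_7=1
M₂ = 1²·2 + 2²·2 + 5²·1 + 7²·1 = 84
K = 10000 × (84 − 18) / 18² = 2037.04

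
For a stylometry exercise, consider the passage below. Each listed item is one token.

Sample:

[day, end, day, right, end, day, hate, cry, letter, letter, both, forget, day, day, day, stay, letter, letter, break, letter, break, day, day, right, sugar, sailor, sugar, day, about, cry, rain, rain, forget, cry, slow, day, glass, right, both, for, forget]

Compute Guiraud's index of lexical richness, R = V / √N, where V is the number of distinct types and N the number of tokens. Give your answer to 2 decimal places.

2.65

N = 41, V = 17.
√N = 6.403124
R = 17 / 6.403124 = 2.65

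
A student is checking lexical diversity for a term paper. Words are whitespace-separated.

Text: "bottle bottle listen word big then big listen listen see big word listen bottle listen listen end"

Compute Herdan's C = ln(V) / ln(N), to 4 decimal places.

N = 17, V = 7.
ln(V) = 1.945910, ln(N) = 2.833213
C = 1.945910 / 2.833213 = 0.6868

0.6868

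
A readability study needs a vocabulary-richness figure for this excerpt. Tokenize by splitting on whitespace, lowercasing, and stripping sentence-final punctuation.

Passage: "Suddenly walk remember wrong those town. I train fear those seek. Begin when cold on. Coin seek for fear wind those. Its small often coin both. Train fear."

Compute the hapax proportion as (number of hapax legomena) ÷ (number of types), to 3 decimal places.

0.762

Frequencies: those:3, fear:3, train:2, seek:2, coin:2, suddenly:1, walk:1, remember:1, wrong:1, town:1, i:1, begin:1, when:1, cold:1, on:1, for:1, wind:1, its:1, small:1, often:1, … (1 more, each freq 1)
Hapax count = 16; type count = 21.
Ratio = 16 / 21 = 0.762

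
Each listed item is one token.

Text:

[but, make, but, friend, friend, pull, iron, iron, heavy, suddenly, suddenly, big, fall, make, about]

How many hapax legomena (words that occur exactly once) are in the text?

5

Frequencies: but:2, make:2, friend:2, iron:2, suddenly:2, pull:1, heavy:1, big:1, fall:1, about:1
Hapax (freq=1): about, big, fall, heavy, pull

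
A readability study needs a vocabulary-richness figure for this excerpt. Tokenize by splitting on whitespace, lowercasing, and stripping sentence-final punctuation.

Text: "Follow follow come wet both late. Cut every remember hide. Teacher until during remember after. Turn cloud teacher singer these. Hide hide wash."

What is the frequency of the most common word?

3

Frequencies: hide:3, follow:2, remember:2, teacher:2, come:1, wet:1, both:1, late:1, cut:1, every:1, until:1, during:1, after:1, turn:1, cloud:1, singer:1, these:1, wash:1
Most common: 'hide' with frequency 3.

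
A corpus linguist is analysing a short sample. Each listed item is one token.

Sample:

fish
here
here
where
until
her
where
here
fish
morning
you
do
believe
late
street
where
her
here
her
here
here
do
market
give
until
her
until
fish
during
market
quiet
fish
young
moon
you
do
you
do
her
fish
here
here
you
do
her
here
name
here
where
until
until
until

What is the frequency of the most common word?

10

Frequencies: here:10, until:6, her:6, fish:5, do:5, where:4, you:4, market:2, morning:1, believe:1, late:1, street:1, give:1, during:1, quiet:1, young:1, moon:1, name:1
Most common: 'here' with frequency 10.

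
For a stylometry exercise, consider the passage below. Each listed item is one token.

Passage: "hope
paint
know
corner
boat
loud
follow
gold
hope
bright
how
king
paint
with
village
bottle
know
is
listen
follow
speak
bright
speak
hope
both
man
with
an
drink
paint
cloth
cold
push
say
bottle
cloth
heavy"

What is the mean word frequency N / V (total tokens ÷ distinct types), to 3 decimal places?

N = 37 tokens, V = 26 types.
Mean frequency = N / V = 37 / 26 = 1.423

1.423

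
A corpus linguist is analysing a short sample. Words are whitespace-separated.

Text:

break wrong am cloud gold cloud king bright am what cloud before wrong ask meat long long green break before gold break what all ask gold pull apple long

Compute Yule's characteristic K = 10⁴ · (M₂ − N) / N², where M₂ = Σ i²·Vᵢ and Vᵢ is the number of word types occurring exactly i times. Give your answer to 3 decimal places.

Frequencies: break:3, cloud:3, gold:3, long:3, wrong:2, am:2, what:2, before:2, ask:2, king:1, bright:1, meat:1, green:1, all:1, pull:1, apple:1
N = 29. Frequency spectrum: V_1=7, V_2=5, V_3=4
M₂ = 1²·7 + 2²·5 + 3²·4 = 63
K = 10000 × (63 − 29) / 29² = 404.281

404.281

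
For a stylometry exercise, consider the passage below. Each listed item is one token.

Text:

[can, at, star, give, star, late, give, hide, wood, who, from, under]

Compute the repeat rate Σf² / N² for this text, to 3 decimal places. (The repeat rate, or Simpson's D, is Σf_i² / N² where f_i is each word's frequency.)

0.111

Frequencies: star:2, give:2, can:1, at:1, late:1, hide:1, wood:1, who:1, from:1, under:1
Σf² = 16; N² = 144
Repeat rate = 16 / 144 = 0.111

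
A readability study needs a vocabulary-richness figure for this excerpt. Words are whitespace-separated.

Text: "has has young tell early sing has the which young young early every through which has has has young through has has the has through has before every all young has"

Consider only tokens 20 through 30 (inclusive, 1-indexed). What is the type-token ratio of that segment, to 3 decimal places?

Segment tokens 20–30: through, has, has, the, has, through, has, before, every, all, young
Segment N = 11, segment V = 7.
TTR = 7 / 11 = 0.636

0.636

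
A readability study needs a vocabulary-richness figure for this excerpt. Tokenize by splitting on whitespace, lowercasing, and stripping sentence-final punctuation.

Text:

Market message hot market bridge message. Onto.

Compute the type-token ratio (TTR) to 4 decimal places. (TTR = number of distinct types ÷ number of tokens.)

N = 7 tokens, V = 5 types.
TTR = V / N = 5 / 7 = 0.7143

0.7143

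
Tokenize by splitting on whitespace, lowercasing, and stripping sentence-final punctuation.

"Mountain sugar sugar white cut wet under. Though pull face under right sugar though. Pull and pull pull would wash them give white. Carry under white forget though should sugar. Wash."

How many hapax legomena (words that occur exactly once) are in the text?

Frequencies: sugar:4, pull:4, white:3, under:3, though:3, wash:2, mountain:1, cut:1, wet:1, face:1, right:1, and:1, would:1, them:1, give:1, carry:1, forget:1, should:1
Hapax (freq=1): and, carry, cut, face, forget, give, mountain, right, should, them, wet, would

12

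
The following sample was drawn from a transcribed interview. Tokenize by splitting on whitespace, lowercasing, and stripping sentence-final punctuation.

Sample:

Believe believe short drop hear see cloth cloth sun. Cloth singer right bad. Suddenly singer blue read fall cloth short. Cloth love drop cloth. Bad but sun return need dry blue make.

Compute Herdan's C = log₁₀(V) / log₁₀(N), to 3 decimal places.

N = 32, V = 20.
log₁₀(V) = 1.301030, log₁₀(N) = 1.505150
C = 1.301030 / 1.505150 = 0.864

0.864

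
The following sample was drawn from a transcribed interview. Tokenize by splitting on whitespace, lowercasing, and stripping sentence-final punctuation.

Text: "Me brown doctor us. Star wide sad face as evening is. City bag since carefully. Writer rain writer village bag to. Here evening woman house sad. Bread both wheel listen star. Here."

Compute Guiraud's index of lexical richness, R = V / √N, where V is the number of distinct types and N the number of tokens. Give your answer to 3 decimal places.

4.596

N = 32, V = 26.
√N = 5.656854
R = 26 / 5.656854 = 4.596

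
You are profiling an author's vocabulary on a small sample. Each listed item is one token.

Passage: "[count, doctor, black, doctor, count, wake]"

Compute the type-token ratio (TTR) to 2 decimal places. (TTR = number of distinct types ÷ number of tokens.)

N = 6 tokens, V = 4 types.
TTR = V / N = 4 / 6 = 0.67

0.67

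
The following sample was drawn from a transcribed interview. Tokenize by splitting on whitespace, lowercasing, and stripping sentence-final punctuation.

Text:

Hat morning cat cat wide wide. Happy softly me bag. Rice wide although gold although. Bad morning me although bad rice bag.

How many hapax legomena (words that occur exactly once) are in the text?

Frequencies: wide:3, although:3, morning:2, cat:2, me:2, bag:2, rice:2, bad:2, hat:1, happy:1, softly:1, gold:1
Hapax (freq=1): gold, happy, hat, softly

4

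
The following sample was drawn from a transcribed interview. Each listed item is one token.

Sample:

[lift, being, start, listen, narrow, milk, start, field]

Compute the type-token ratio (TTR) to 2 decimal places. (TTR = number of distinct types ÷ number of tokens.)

N = 8 tokens, V = 7 types.
TTR = V / N = 7 / 8 = 0.88

0.88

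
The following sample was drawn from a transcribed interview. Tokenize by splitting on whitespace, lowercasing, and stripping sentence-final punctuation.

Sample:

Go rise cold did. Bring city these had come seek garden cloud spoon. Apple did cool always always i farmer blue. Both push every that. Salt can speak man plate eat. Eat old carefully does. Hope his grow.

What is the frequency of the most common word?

Frequencies: did:2, always:2, eat:2, go:1, rise:1, cold:1, bring:1, city:1, these:1, had:1, come:1, seek:1, garden:1, cloud:1, spoon:1, apple:1, cool:1, i:1, farmer:1, blue:1, … (15 more, each freq 1)
Most common: 'did' with frequency 2.

2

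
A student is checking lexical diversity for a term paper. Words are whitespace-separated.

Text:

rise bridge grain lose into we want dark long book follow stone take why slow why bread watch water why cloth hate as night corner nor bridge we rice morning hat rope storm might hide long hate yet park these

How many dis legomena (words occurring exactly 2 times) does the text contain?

4

Frequencies: why:3, bridge:2, we:2, long:2, hate:2, rise:1, grain:1, lose:1, into:1, want:1, dark:1, book:1, follow:1, stone:1, take:1, slow:1, bread:1, watch:1, water:1, cloth:1, … (14 more, each freq 1)
Words with frequency 2: bridge, hate, long, we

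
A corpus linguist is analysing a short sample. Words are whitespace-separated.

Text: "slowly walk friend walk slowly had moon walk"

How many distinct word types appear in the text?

5

Distinct types: {friend, had, moon, slowly, walk}
V = 5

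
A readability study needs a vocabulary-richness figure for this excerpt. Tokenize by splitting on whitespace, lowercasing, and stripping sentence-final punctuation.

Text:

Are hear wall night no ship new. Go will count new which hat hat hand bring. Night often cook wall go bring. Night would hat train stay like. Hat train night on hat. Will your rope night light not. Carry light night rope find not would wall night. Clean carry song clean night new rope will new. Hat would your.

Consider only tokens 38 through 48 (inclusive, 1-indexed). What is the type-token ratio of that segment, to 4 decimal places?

0.7273

Segment tokens 38–48: light, not, carry, light, night, rope, find, not, would, wall, night
Segment N = 11, segment V = 8.
TTR = 8 / 11 = 0.7273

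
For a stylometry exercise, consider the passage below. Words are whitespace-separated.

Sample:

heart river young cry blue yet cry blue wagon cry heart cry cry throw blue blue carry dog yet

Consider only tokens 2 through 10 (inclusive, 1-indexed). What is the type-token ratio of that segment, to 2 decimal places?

0.67

Segment tokens 2–10: river, young, cry, blue, yet, cry, blue, wagon, cry
Segment N = 9, segment V = 6.
TTR = 6 / 9 = 0.67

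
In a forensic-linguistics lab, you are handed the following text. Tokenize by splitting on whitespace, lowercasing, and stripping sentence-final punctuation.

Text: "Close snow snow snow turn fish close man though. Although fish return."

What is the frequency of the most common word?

Frequencies: snow:3, close:2, fish:2, turn:1, man:1, though:1, although:1, return:1
Most common: 'snow' with frequency 3.

3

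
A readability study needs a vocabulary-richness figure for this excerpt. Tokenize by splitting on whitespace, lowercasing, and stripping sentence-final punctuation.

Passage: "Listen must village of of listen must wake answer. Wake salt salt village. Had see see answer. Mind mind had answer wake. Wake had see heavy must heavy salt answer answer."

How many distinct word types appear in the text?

Distinct types: {answer, had, heavy, listen, mind, must, of, salt, see, village, wake}
V = 11

11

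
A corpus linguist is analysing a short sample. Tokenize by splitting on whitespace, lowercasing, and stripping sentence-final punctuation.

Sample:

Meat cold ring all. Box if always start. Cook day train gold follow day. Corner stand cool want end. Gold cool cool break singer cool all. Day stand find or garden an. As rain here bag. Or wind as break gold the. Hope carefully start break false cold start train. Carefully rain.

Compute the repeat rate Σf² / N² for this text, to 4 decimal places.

0.0385

Frequencies: cool:4, start:3, day:3, gold:3, break:3, cold:2, all:2, train:2, stand:2, or:2, as:2, rain:2, carefully:2, meat:1, ring:1, box:1, if:1, always:1, cook:1, follow:1, … (13 more, each freq 1)
Σf² = 104; N² = 2704
Repeat rate = 104 / 2704 = 0.0385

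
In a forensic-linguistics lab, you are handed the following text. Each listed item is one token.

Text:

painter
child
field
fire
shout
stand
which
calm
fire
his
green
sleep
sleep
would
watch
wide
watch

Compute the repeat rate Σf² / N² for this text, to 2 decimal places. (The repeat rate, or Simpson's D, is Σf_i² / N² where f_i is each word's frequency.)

0.08

Frequencies: fire:2, sleep:2, watch:2, painter:1, child:1, field:1, shout:1, stand:1, which:1, calm:1, his:1, green:1, would:1, wide:1
Σf² = 23; N² = 289
Repeat rate = 23 / 289 = 0.08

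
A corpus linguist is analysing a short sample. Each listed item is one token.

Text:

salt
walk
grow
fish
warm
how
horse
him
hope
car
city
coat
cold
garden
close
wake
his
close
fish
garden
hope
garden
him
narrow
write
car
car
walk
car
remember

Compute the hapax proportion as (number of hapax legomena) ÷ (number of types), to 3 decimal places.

0.650

Frequencies: car:4, garden:3, walk:2, fish:2, him:2, hope:2, close:2, salt:1, grow:1, warm:1, how:1, horse:1, city:1, coat:1, cold:1, wake:1, his:1, narrow:1, write:1, remember:1
Hapax count = 13; type count = 20.
Ratio = 13 / 20 = 0.650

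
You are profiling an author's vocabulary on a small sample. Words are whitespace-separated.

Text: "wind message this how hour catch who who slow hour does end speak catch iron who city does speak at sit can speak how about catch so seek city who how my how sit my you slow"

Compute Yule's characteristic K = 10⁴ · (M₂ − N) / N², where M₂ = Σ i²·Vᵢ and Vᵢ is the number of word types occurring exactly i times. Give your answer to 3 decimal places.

Frequencies: how:4, who:4, catch:3, speak:3, hour:2, slow:2, does:2, city:2, sit:2, my:2, wind:1, message:1, this:1, end:1, iron:1, at:1, can:1, about:1, so:1, seek:1, … (1 more, each freq 1)
N = 37. Frequency spectrum: V_1=11, V_2=6, V_3=2, V_4=2
M₂ = 1²·11 + 2²·6 + 3²·2 + 4²·2 = 85
K = 10000 × (85 − 37) / 37² = 350.621

350.621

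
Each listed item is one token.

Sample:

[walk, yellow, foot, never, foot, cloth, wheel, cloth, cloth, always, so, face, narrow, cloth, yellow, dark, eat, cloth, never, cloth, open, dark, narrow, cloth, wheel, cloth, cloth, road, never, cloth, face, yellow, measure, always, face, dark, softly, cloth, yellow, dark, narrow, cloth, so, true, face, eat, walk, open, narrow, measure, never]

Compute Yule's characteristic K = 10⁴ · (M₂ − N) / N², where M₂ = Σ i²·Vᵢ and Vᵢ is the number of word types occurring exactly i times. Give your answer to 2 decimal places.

799.69

Frequencies: cloth:12, yellow:4, never:4, face:4, narrow:4, dark:4, walk:2, foot:2, wheel:2, always:2, so:2, eat:2, open:2, measure:2, road:1, softly:1, true:1
N = 51. Frequency spectrum: V_1=3, V_2=8, V_4=5, V_12=1
M₂ = 1²·3 + 2²·8 + 4²·5 + 12²·1 = 259
K = 10000 × (259 − 51) / 51² = 799.69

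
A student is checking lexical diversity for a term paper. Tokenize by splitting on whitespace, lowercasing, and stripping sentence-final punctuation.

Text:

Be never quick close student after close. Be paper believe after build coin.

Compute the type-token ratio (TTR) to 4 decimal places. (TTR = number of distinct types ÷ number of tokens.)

0.7692

N = 13 tokens, V = 10 types.
TTR = V / N = 10 / 13 = 0.7692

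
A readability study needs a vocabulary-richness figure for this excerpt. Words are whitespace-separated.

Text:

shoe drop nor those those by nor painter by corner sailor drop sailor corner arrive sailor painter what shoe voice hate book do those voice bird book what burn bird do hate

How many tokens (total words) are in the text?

32

Tokens: shoe, drop, nor, those, those, by, nor, painter, by, corner, sailor, drop, sailor, corner, arrive, sailor, painter, what, shoe, voice, hate, book, do, those, voice, bird, book, what, burn, bird, do, hate
N = 32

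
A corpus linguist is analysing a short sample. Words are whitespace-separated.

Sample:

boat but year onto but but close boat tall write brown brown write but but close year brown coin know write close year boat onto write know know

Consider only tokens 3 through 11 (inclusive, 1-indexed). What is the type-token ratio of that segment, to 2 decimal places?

Segment tokens 3–11: year, onto, but, but, close, boat, tall, write, brown
Segment N = 9, segment V = 8.
TTR = 8 / 9 = 0.89

0.89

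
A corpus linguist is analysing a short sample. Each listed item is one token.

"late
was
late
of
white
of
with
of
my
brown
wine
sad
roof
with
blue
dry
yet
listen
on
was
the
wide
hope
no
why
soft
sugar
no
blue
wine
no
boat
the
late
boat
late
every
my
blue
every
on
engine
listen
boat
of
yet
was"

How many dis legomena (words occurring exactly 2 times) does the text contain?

8

Frequencies: late:4, of:4, was:3, blue:3, no:3, boat:3, with:2, my:2, wine:2, yet:2, listen:2, on:2, the:2, every:2, white:1, brown:1, sad:1, roof:1, dry:1, wide:1, … (5 more, each freq 1)
Words with frequency 2: every, listen, my, on, the, wine, with, yet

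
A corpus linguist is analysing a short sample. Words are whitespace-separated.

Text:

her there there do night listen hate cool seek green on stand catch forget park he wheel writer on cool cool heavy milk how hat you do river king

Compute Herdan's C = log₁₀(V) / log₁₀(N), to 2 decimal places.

0.94

N = 29, V = 24.
log₁₀(V) = 1.380211, log₁₀(N) = 1.462398
C = 1.380211 / 1.462398 = 0.94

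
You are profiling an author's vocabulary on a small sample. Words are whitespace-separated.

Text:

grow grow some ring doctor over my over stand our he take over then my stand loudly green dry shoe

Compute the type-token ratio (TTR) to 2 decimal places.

0.75

N = 20 tokens, V = 15 types.
TTR = V / N = 15 / 20 = 0.75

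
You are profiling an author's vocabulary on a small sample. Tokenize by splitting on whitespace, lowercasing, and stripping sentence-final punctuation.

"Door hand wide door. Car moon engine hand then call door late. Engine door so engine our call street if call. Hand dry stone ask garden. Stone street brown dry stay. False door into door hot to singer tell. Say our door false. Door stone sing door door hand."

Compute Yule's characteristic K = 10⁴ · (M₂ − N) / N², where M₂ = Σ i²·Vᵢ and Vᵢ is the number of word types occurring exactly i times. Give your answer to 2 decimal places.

Frequencies: door:10, hand:4, engine:3, call:3, stone:3, our:2, street:2, dry:2, false:2, wide:1, car:1, moon:1, then:1, late:1, so:1, if:1, ask:1, garden:1, brown:1, stay:1, … (7 more, each freq 1)
N = 49. Frequency spectrum: V_1=18, V_2=4, V_3=3, V_4=1, V_10=1
M₂ = 1²·18 + 2²·4 + 3²·3 + 4²·1 + 10²·1 = 177
K = 10000 × (177 − 49) / 49² = 533.11

533.11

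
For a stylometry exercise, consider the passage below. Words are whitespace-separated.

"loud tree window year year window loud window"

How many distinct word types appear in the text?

4

Distinct types: {loud, tree, window, year}
V = 4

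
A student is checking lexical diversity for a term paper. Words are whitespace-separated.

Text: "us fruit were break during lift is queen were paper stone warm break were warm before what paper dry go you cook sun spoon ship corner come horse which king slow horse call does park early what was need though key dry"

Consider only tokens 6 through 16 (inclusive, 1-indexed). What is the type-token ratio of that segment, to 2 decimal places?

0.82

Segment tokens 6–16: lift, is, queen, were, paper, stone, warm, break, were, warm, before
Segment N = 11, segment V = 9.
TTR = 9 / 11 = 0.82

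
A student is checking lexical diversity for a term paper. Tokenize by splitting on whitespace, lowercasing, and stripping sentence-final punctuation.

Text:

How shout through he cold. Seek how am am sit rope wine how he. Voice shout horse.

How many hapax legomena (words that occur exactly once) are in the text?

Frequencies: how:3, shout:2, he:2, am:2, through:1, cold:1, seek:1, sit:1, rope:1, wine:1, voice:1, horse:1
Hapax (freq=1): cold, horse, rope, seek, sit, through, voice, wine

8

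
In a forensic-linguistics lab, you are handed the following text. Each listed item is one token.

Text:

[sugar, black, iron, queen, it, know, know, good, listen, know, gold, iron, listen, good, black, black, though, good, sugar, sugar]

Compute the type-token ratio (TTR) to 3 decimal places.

N = 20 tokens, V = 10 types.
TTR = V / N = 10 / 20 = 0.500

0.500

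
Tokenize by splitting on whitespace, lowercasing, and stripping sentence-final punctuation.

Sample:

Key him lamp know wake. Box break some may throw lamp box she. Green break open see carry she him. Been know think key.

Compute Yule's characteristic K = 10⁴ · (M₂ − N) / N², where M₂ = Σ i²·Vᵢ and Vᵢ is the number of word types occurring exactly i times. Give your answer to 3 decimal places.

Frequencies: key:2, him:2, lamp:2, know:2, box:2, break:2, she:2, wake:1, some:1, may:1, throw:1, green:1, open:1, see:1, carry:1, been:1, think:1
N = 24. Frequency spectrum: V_1=10, V_2=7
M₂ = 1²·10 + 2²·7 = 38
K = 10000 × (38 − 24) / 24² = 243.056

243.056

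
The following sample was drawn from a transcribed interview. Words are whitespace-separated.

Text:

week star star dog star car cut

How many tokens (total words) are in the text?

7

Tokens: week, star, star, dog, star, car, cut
N = 7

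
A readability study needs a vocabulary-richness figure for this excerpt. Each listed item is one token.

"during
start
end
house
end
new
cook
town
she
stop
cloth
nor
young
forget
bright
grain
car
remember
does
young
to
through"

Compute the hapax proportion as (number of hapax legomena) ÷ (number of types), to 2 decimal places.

Frequencies: end:2, young:2, during:1, start:1, house:1, new:1, cook:1, town:1, she:1, stop:1, cloth:1, nor:1, forget:1, bright:1, grain:1, car:1, remember:1, does:1, to:1, through:1
Hapax count = 18; type count = 20.
Ratio = 18 / 20 = 0.90

0.90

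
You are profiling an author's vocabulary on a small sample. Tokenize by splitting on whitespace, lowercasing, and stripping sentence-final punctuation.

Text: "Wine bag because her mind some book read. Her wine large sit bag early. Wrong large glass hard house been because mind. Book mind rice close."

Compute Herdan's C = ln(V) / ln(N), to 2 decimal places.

N = 26, V = 18.
ln(V) = 2.890372, ln(N) = 3.258097
C = 2.890372 / 3.258097 = 0.89

0.89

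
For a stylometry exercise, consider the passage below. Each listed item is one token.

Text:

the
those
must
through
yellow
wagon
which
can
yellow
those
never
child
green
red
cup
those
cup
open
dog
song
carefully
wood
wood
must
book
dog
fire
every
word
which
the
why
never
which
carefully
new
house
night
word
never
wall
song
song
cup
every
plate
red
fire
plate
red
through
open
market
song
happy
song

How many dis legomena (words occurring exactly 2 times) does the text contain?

Frequencies: song:5, those:3, which:3, never:3, red:3, cup:3, the:2, must:2, through:2, yellow:2, open:2, dog:2, carefully:2, wood:2, fire:2, every:2, word:2, plate:2, wagon:1, can:1, … (10 more, each freq 1)
Words with frequency 2: carefully, dog, every, fire, must, open, plate, the, through, wood, word, yellow

12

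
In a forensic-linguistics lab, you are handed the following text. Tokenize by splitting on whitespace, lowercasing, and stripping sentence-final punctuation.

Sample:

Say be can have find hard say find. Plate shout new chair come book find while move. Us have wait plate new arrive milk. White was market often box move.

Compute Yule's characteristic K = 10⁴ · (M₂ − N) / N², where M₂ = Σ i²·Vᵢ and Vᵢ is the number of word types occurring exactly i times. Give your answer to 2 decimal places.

Frequencies: find:3, say:2, have:2, plate:2, new:2, move:2, be:1, can:1, hard:1, shout:1, chair:1, come:1, book:1, while:1, us:1, wait:1, arrive:1, milk:1, white:1, was:1, … (3 more, each freq 1)
N = 30. Frequency spectrum: V_1=17, V_2=5, V_3=1
M₂ = 1²·17 + 2²·5 + 3²·1 = 46
K = 10000 × (46 − 30) / 30² = 177.78

177.78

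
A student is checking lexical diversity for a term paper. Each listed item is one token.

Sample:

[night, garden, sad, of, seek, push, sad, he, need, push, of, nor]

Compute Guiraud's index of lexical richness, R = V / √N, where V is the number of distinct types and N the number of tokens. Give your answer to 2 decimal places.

N = 12, V = 9.
√N = 3.464102
R = 9 / 3.464102 = 2.60

2.60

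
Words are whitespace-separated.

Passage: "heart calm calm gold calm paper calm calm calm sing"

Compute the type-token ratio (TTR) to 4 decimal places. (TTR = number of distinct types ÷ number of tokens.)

0.5000

N = 10 tokens, V = 5 types.
TTR = V / N = 5 / 10 = 0.5000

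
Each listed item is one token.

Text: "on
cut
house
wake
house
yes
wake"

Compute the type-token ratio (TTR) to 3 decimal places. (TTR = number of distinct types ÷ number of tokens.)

0.714

N = 7 tokens, V = 5 types.
TTR = V / N = 5 / 7 = 0.714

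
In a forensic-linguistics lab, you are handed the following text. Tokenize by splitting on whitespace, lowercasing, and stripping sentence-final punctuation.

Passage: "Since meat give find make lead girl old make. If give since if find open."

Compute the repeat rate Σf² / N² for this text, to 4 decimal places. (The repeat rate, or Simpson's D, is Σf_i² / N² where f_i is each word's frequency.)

0.1111

Frequencies: since:2, give:2, find:2, make:2, if:2, meat:1, lead:1, girl:1, old:1, open:1
Σf² = 25; N² = 225
Repeat rate = 25 / 225 = 0.1111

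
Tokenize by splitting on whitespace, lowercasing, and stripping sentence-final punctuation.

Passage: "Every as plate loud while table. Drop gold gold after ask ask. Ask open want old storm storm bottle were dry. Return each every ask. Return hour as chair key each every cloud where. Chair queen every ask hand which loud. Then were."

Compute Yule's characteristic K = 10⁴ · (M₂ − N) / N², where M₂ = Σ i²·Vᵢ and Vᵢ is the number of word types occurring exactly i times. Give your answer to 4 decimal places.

Frequencies: ask:5, every:4, as:2, loud:2, gold:2, storm:2, were:2, return:2, each:2, chair:2, plate:1, while:1, table:1, drop:1, after:1, open:1, want:1, old:1, bottle:1, dry:1, … (8 more, each freq 1)
N = 43. Frequency spectrum: V_1=18, V_2=8, V_4=1, V_5=1
M₂ = 1²·18 + 2²·8 + 4²·1 + 5²·1 = 91
K = 10000 × (91 − 43) / 43² = 259.5998

259.5998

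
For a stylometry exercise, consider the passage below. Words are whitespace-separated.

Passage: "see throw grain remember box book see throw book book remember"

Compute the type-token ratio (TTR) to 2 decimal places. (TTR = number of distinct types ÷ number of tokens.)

N = 11 tokens, V = 6 types.
TTR = V / N = 6 / 11 = 0.55

0.55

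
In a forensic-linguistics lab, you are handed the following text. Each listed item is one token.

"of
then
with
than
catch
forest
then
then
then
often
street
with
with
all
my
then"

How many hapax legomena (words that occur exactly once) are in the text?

8

Frequencies: then:5, with:3, of:1, than:1, catch:1, forest:1, often:1, street:1, all:1, my:1
Hapax (freq=1): all, catch, forest, my, of, often, street, than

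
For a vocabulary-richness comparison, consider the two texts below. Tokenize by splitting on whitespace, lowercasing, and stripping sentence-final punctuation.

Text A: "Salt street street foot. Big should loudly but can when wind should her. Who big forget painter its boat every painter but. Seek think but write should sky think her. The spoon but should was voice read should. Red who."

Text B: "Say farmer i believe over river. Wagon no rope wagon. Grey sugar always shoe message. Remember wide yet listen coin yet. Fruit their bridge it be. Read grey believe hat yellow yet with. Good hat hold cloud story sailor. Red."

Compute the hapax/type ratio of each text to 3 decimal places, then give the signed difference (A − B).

-0.149

A: hapax=19, V=27, ratio=0.704
B: hapax=29, V=34, ratio=0.853
Difference = 0.704 − 0.853 = -0.149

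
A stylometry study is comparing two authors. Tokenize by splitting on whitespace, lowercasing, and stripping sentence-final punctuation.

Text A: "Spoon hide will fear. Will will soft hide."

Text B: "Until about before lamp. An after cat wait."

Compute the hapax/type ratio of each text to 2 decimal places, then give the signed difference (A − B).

A: hapax=3, V=5, ratio=0.60
B: hapax=8, V=8, ratio=1.00
Difference = 0.60 − 1.00 = -0.40

-0.40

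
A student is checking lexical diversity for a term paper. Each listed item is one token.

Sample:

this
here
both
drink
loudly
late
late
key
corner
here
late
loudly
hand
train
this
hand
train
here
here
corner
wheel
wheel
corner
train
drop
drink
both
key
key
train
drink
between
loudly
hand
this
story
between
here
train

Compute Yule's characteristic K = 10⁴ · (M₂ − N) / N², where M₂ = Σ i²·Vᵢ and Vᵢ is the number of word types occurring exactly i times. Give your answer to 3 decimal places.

578.567

Frequencies: here:5, train:5, this:3, drink:3, loudly:3, late:3, key:3, corner:3, hand:3, both:2, wheel:2, between:2, drop:1, story:1
N = 39. Frequency spectrum: V_1=2, V_2=3, V_3=7, V_5=2
M₂ = 1²·2 + 2²·3 + 3²·7 + 5²·2 = 127
K = 10000 × (127 − 39) / 39² = 578.567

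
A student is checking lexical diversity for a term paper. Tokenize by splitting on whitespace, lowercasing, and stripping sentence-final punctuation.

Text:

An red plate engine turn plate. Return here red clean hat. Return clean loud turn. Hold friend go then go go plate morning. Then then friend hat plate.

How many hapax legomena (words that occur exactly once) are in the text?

6

Frequencies: plate:4, go:3, then:3, red:2, turn:2, return:2, clean:2, hat:2, friend:2, an:1, engine:1, here:1, loud:1, hold:1, morning:1
Hapax (freq=1): an, engine, here, hold, loud, morning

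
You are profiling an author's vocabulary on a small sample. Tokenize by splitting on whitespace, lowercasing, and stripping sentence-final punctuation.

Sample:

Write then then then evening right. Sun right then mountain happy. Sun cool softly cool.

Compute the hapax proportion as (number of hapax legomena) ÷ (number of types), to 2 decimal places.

Frequencies: then:4, right:2, sun:2, cool:2, write:1, evening:1, mountain:1, happy:1, softly:1
Hapax count = 5; type count = 9.
Ratio = 5 / 9 = 0.56

0.56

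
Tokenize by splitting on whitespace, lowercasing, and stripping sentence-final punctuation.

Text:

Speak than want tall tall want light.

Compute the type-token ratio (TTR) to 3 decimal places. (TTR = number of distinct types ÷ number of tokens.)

0.714

N = 7 tokens, V = 5 types.
TTR = V / N = 5 / 7 = 0.714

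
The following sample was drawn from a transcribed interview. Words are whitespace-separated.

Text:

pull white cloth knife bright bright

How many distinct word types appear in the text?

Distinct types: {bright, cloth, knife, pull, white}
V = 5

5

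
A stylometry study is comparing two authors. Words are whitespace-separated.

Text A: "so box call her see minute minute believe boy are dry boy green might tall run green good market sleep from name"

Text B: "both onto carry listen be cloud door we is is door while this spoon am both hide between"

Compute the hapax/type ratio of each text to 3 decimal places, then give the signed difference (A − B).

A: hapax=16, V=19, ratio=0.842
B: hapax=12, V=15, ratio=0.800
Difference = 0.842 − 0.800 = 0.042

0.042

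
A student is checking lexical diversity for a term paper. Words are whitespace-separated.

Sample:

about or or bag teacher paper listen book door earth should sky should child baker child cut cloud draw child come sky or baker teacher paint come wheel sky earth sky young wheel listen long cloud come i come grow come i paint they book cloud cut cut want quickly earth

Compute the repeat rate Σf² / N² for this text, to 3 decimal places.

0.050

Frequencies: come:5, sky:4, or:3, earth:3, child:3, cut:3, cloud:3, teacher:2, listen:2, book:2, should:2, baker:2, paint:2, wheel:2, i:2, about:1, bag:1, paper:1, door:1, draw:1, … (6 more, each freq 1)
Σf² = 129; N² = 2601
Repeat rate = 129 / 2601 = 0.050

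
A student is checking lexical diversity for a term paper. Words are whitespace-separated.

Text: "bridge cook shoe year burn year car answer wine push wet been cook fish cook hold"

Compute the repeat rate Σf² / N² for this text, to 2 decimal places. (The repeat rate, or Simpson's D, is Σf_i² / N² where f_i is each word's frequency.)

Frequencies: cook:3, year:2, bridge:1, shoe:1, burn:1, car:1, answer:1, wine:1, push:1, wet:1, been:1, fish:1, hold:1
Σf² = 24; N² = 256
Repeat rate = 24 / 256 = 0.09

0.09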